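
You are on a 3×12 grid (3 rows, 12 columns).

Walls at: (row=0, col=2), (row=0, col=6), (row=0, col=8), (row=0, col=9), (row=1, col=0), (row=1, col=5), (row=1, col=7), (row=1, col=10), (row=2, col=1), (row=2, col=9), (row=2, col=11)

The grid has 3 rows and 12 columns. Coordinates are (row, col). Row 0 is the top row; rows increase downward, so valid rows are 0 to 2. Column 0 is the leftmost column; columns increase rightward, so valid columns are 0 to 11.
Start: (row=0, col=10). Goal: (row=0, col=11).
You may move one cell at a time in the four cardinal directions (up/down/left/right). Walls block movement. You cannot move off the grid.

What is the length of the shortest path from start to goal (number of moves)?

BFS from (row=0, col=10) until reaching (row=0, col=11):
  Distance 0: (row=0, col=10)
  Distance 1: (row=0, col=11)  <- goal reached here
One shortest path (1 moves): (row=0, col=10) -> (row=0, col=11)

Answer: Shortest path length: 1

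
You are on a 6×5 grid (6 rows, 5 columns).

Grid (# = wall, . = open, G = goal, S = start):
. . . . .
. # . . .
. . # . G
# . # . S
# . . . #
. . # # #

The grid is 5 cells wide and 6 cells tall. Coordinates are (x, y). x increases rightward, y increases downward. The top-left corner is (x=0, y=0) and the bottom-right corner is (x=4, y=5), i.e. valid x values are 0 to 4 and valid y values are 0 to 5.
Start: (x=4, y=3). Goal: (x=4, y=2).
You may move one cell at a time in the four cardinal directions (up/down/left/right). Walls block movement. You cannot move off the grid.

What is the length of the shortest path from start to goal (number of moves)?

Answer: Shortest path length: 1

Derivation:
BFS from (x=4, y=3) until reaching (x=4, y=2):
  Distance 0: (x=4, y=3)
  Distance 1: (x=4, y=2), (x=3, y=3)  <- goal reached here
One shortest path (1 moves): (x=4, y=3) -> (x=4, y=2)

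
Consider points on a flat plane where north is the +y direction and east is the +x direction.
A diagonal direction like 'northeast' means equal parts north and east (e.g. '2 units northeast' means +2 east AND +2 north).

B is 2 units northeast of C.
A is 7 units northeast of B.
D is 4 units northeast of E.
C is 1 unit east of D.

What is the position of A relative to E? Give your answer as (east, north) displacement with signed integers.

Place E at the origin (east=0, north=0).
  D is 4 units northeast of E: delta (east=+4, north=+4); D at (east=4, north=4).
  C is 1 unit east of D: delta (east=+1, north=+0); C at (east=5, north=4).
  B is 2 units northeast of C: delta (east=+2, north=+2); B at (east=7, north=6).
  A is 7 units northeast of B: delta (east=+7, north=+7); A at (east=14, north=13).
Therefore A relative to E: (east=14, north=13).

Answer: A is at (east=14, north=13) relative to E.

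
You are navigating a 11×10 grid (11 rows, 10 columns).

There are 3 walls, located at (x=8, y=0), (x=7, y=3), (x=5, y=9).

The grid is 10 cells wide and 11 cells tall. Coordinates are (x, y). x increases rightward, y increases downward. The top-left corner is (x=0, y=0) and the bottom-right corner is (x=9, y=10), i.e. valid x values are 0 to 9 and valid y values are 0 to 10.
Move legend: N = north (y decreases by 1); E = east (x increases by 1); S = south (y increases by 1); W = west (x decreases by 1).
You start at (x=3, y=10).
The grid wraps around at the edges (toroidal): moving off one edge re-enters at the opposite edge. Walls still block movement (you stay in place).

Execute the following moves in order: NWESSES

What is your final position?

Start: (x=3, y=10)
  N (north): (x=3, y=10) -> (x=3, y=9)
  W (west): (x=3, y=9) -> (x=2, y=9)
  E (east): (x=2, y=9) -> (x=3, y=9)
  S (south): (x=3, y=9) -> (x=3, y=10)
  S (south): (x=3, y=10) -> (x=3, y=0)
  E (east): (x=3, y=0) -> (x=4, y=0)
  S (south): (x=4, y=0) -> (x=4, y=1)
Final: (x=4, y=1)

Answer: Final position: (x=4, y=1)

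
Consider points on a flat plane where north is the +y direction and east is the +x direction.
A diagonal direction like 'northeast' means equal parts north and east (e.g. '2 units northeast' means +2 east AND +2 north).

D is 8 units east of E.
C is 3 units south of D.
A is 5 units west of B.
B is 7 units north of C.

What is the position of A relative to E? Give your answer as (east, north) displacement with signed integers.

Place E at the origin (east=0, north=0).
  D is 8 units east of E: delta (east=+8, north=+0); D at (east=8, north=0).
  C is 3 units south of D: delta (east=+0, north=-3); C at (east=8, north=-3).
  B is 7 units north of C: delta (east=+0, north=+7); B at (east=8, north=4).
  A is 5 units west of B: delta (east=-5, north=+0); A at (east=3, north=4).
Therefore A relative to E: (east=3, north=4).

Answer: A is at (east=3, north=4) relative to E.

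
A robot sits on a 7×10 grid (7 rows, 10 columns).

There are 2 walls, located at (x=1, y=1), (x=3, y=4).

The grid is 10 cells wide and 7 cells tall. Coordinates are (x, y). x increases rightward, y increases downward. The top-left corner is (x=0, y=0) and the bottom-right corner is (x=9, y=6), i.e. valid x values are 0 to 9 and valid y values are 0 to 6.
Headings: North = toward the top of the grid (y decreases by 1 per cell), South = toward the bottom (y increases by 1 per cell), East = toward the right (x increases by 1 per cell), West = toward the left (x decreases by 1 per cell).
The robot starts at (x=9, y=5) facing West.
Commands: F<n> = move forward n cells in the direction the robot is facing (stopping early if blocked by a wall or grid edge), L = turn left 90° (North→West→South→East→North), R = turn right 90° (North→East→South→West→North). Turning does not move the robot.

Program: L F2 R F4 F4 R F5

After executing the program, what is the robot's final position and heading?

Answer: Final position: (x=1, y=2), facing North

Derivation:
Start: (x=9, y=5), facing West
  L: turn left, now facing South
  F2: move forward 1/2 (blocked), now at (x=9, y=6)
  R: turn right, now facing West
  F4: move forward 4, now at (x=5, y=6)
  F4: move forward 4, now at (x=1, y=6)
  R: turn right, now facing North
  F5: move forward 4/5 (blocked), now at (x=1, y=2)
Final: (x=1, y=2), facing North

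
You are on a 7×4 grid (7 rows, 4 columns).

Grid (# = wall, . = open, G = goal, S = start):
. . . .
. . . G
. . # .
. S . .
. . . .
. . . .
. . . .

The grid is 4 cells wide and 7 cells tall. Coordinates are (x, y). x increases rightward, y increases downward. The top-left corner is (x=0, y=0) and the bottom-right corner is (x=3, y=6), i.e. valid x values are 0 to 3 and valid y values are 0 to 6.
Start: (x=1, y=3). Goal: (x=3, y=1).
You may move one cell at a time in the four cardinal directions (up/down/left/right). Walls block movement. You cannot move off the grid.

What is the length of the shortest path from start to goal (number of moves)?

BFS from (x=1, y=3) until reaching (x=3, y=1):
  Distance 0: (x=1, y=3)
  Distance 1: (x=1, y=2), (x=0, y=3), (x=2, y=3), (x=1, y=4)
  Distance 2: (x=1, y=1), (x=0, y=2), (x=3, y=3), (x=0, y=4), (x=2, y=4), (x=1, y=5)
  Distance 3: (x=1, y=0), (x=0, y=1), (x=2, y=1), (x=3, y=2), (x=3, y=4), (x=0, y=5), (x=2, y=5), (x=1, y=6)
  Distance 4: (x=0, y=0), (x=2, y=0), (x=3, y=1), (x=3, y=5), (x=0, y=6), (x=2, y=6)  <- goal reached here
One shortest path (4 moves): (x=1, y=3) -> (x=2, y=3) -> (x=3, y=3) -> (x=3, y=2) -> (x=3, y=1)

Answer: Shortest path length: 4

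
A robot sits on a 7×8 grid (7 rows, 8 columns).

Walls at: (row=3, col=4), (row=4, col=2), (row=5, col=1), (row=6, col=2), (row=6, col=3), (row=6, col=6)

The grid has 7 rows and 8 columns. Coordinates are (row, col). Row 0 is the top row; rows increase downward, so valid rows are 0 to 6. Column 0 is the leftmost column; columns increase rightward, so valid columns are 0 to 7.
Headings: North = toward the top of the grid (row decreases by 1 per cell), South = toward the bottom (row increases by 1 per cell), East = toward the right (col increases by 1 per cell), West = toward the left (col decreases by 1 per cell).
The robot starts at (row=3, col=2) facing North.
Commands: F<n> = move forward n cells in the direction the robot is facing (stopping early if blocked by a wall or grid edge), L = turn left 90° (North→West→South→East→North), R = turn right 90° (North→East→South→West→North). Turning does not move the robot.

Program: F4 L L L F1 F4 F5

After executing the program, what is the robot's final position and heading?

Start: (row=3, col=2), facing North
  F4: move forward 3/4 (blocked), now at (row=0, col=2)
  L: turn left, now facing West
  L: turn left, now facing South
  L: turn left, now facing East
  F1: move forward 1, now at (row=0, col=3)
  F4: move forward 4, now at (row=0, col=7)
  F5: move forward 0/5 (blocked), now at (row=0, col=7)
Final: (row=0, col=7), facing East

Answer: Final position: (row=0, col=7), facing East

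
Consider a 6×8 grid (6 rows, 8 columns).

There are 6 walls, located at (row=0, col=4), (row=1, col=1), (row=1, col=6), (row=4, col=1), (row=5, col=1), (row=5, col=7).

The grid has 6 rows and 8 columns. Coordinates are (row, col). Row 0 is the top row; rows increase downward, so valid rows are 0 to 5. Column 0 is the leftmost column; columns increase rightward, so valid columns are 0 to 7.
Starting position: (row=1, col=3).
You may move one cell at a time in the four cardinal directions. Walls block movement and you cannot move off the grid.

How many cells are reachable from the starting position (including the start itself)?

Answer: Reachable cells: 42

Derivation:
BFS flood-fill from (row=1, col=3):
  Distance 0: (row=1, col=3)
  Distance 1: (row=0, col=3), (row=1, col=2), (row=1, col=4), (row=2, col=3)
  Distance 2: (row=0, col=2), (row=1, col=5), (row=2, col=2), (row=2, col=4), (row=3, col=3)
  Distance 3: (row=0, col=1), (row=0, col=5), (row=2, col=1), (row=2, col=5), (row=3, col=2), (row=3, col=4), (row=4, col=3)
  Distance 4: (row=0, col=0), (row=0, col=6), (row=2, col=0), (row=2, col=6), (row=3, col=1), (row=3, col=5), (row=4, col=2), (row=4, col=4), (row=5, col=3)
  Distance 5: (row=0, col=7), (row=1, col=0), (row=2, col=7), (row=3, col=0), (row=3, col=6), (row=4, col=5), (row=5, col=2), (row=5, col=4)
  Distance 6: (row=1, col=7), (row=3, col=7), (row=4, col=0), (row=4, col=6), (row=5, col=5)
  Distance 7: (row=4, col=7), (row=5, col=0), (row=5, col=6)
Total reachable: 42 (grid has 42 open cells total)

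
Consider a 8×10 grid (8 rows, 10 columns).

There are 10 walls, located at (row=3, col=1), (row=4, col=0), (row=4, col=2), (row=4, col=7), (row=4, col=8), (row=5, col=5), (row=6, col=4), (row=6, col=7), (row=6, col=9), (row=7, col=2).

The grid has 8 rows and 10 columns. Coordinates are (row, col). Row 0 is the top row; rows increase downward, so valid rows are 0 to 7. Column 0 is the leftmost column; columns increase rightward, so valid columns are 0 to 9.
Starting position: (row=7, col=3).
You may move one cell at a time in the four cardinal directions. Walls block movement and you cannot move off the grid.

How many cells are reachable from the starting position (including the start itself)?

BFS flood-fill from (row=7, col=3):
  Distance 0: (row=7, col=3)
  Distance 1: (row=6, col=3), (row=7, col=4)
  Distance 2: (row=5, col=3), (row=6, col=2), (row=7, col=5)
  Distance 3: (row=4, col=3), (row=5, col=2), (row=5, col=4), (row=6, col=1), (row=6, col=5), (row=7, col=6)
  Distance 4: (row=3, col=3), (row=4, col=4), (row=5, col=1), (row=6, col=0), (row=6, col=6), (row=7, col=1), (row=7, col=7)
  Distance 5: (row=2, col=3), (row=3, col=2), (row=3, col=4), (row=4, col=1), (row=4, col=5), (row=5, col=0), (row=5, col=6), (row=7, col=0), (row=7, col=8)
  Distance 6: (row=1, col=3), (row=2, col=2), (row=2, col=4), (row=3, col=5), (row=4, col=6), (row=5, col=7), (row=6, col=8), (row=7, col=9)
  Distance 7: (row=0, col=3), (row=1, col=2), (row=1, col=4), (row=2, col=1), (row=2, col=5), (row=3, col=6), (row=5, col=8)
  Distance 8: (row=0, col=2), (row=0, col=4), (row=1, col=1), (row=1, col=5), (row=2, col=0), (row=2, col=6), (row=3, col=7), (row=5, col=9)
  Distance 9: (row=0, col=1), (row=0, col=5), (row=1, col=0), (row=1, col=6), (row=2, col=7), (row=3, col=0), (row=3, col=8), (row=4, col=9)
  Distance 10: (row=0, col=0), (row=0, col=6), (row=1, col=7), (row=2, col=8), (row=3, col=9)
  Distance 11: (row=0, col=7), (row=1, col=8), (row=2, col=9)
  Distance 12: (row=0, col=8), (row=1, col=9)
  Distance 13: (row=0, col=9)
Total reachable: 70 (grid has 70 open cells total)

Answer: Reachable cells: 70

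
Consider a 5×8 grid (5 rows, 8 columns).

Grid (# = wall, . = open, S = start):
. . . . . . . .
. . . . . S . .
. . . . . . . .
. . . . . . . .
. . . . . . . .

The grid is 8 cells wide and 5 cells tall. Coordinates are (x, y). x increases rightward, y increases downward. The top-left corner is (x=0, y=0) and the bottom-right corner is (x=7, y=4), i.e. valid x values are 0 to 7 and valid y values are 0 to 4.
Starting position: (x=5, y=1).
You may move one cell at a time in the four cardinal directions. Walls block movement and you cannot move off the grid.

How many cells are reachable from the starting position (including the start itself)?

Answer: Reachable cells: 40

Derivation:
BFS flood-fill from (x=5, y=1):
  Distance 0: (x=5, y=1)
  Distance 1: (x=5, y=0), (x=4, y=1), (x=6, y=1), (x=5, y=2)
  Distance 2: (x=4, y=0), (x=6, y=0), (x=3, y=1), (x=7, y=1), (x=4, y=2), (x=6, y=2), (x=5, y=3)
  Distance 3: (x=3, y=0), (x=7, y=0), (x=2, y=1), (x=3, y=2), (x=7, y=2), (x=4, y=3), (x=6, y=3), (x=5, y=4)
  Distance 4: (x=2, y=0), (x=1, y=1), (x=2, y=2), (x=3, y=3), (x=7, y=3), (x=4, y=4), (x=6, y=4)
  Distance 5: (x=1, y=0), (x=0, y=1), (x=1, y=2), (x=2, y=3), (x=3, y=4), (x=7, y=4)
  Distance 6: (x=0, y=0), (x=0, y=2), (x=1, y=3), (x=2, y=4)
  Distance 7: (x=0, y=3), (x=1, y=4)
  Distance 8: (x=0, y=4)
Total reachable: 40 (grid has 40 open cells total)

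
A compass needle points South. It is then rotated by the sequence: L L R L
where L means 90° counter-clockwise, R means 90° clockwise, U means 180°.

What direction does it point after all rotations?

Start: South
  L (left (90° counter-clockwise)) -> East
  L (left (90° counter-clockwise)) -> North
  R (right (90° clockwise)) -> East
  L (left (90° counter-clockwise)) -> North
Final: North

Answer: Final heading: North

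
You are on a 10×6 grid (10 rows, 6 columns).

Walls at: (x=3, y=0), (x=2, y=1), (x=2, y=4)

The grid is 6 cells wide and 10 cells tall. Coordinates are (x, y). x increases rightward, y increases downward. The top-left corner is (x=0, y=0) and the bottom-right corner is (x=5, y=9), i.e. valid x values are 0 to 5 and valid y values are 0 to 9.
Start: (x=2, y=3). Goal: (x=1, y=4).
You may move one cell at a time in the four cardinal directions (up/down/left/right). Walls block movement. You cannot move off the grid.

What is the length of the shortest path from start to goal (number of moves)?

BFS from (x=2, y=3) until reaching (x=1, y=4):
  Distance 0: (x=2, y=3)
  Distance 1: (x=2, y=2), (x=1, y=3), (x=3, y=3)
  Distance 2: (x=1, y=2), (x=3, y=2), (x=0, y=3), (x=4, y=3), (x=1, y=4), (x=3, y=4)  <- goal reached here
One shortest path (2 moves): (x=2, y=3) -> (x=1, y=3) -> (x=1, y=4)

Answer: Shortest path length: 2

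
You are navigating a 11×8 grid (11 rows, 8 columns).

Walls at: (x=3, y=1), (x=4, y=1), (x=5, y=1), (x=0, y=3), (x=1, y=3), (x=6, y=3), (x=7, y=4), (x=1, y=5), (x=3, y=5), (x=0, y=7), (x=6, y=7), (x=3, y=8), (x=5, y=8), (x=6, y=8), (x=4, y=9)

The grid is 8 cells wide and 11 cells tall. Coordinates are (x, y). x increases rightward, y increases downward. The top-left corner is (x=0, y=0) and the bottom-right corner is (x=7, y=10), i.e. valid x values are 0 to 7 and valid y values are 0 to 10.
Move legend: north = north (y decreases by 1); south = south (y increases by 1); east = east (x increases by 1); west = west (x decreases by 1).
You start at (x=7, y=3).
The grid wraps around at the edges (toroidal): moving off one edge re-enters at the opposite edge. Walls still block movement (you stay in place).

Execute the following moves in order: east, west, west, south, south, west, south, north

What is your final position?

Start: (x=7, y=3)
  east (east): blocked, stay at (x=7, y=3)
  west (west): blocked, stay at (x=7, y=3)
  west (west): blocked, stay at (x=7, y=3)
  south (south): blocked, stay at (x=7, y=3)
  south (south): blocked, stay at (x=7, y=3)
  west (west): blocked, stay at (x=7, y=3)
  south (south): blocked, stay at (x=7, y=3)
  north (north): (x=7, y=3) -> (x=7, y=2)
Final: (x=7, y=2)

Answer: Final position: (x=7, y=2)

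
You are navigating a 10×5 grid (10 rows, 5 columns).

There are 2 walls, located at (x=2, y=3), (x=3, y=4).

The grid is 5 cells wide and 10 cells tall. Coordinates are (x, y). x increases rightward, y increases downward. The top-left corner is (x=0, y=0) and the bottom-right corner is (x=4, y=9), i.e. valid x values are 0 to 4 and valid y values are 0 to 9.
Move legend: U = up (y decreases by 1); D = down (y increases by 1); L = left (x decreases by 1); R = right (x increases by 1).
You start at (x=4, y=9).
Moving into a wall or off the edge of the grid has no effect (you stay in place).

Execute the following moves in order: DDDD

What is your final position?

Answer: Final position: (x=4, y=9)

Derivation:
Start: (x=4, y=9)
  [×4]D (down): blocked, stay at (x=4, y=9)
Final: (x=4, y=9)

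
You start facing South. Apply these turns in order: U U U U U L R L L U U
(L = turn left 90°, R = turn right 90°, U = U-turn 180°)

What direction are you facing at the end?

Answer: Final heading: South

Derivation:
Start: South
  U (U-turn (180°)) -> North
  U (U-turn (180°)) -> South
  U (U-turn (180°)) -> North
  U (U-turn (180°)) -> South
  U (U-turn (180°)) -> North
  L (left (90° counter-clockwise)) -> West
  R (right (90° clockwise)) -> North
  L (left (90° counter-clockwise)) -> West
  L (left (90° counter-clockwise)) -> South
  U (U-turn (180°)) -> North
  U (U-turn (180°)) -> South
Final: South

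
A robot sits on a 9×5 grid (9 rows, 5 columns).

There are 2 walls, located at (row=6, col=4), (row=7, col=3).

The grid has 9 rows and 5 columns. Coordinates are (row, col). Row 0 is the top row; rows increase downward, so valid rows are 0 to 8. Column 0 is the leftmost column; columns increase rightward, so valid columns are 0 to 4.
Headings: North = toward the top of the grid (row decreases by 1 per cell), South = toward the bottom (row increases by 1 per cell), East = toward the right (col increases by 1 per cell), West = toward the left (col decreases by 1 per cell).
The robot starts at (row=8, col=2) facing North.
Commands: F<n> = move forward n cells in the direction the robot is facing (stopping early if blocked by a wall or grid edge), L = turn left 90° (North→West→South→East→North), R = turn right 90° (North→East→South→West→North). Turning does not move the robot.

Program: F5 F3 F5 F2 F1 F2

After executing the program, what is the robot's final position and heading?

Answer: Final position: (row=0, col=2), facing North

Derivation:
Start: (row=8, col=2), facing North
  F5: move forward 5, now at (row=3, col=2)
  F3: move forward 3, now at (row=0, col=2)
  F5: move forward 0/5 (blocked), now at (row=0, col=2)
  F2: move forward 0/2 (blocked), now at (row=0, col=2)
  F1: move forward 0/1 (blocked), now at (row=0, col=2)
  F2: move forward 0/2 (blocked), now at (row=0, col=2)
Final: (row=0, col=2), facing North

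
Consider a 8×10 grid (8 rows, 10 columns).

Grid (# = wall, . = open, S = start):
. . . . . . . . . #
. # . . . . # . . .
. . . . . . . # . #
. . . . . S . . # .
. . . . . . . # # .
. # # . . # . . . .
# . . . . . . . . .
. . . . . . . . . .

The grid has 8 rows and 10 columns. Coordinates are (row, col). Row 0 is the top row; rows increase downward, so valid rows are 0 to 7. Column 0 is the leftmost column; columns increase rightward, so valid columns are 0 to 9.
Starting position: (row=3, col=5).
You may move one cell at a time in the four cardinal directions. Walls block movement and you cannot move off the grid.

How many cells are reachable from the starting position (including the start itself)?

BFS flood-fill from (row=3, col=5):
  Distance 0: (row=3, col=5)
  Distance 1: (row=2, col=5), (row=3, col=4), (row=3, col=6), (row=4, col=5)
  Distance 2: (row=1, col=5), (row=2, col=4), (row=2, col=6), (row=3, col=3), (row=3, col=7), (row=4, col=4), (row=4, col=6)
  Distance 3: (row=0, col=5), (row=1, col=4), (row=2, col=3), (row=3, col=2), (row=4, col=3), (row=5, col=4), (row=5, col=6)
  Distance 4: (row=0, col=4), (row=0, col=6), (row=1, col=3), (row=2, col=2), (row=3, col=1), (row=4, col=2), (row=5, col=3), (row=5, col=7), (row=6, col=4), (row=6, col=6)
  Distance 5: (row=0, col=3), (row=0, col=7), (row=1, col=2), (row=2, col=1), (row=3, col=0), (row=4, col=1), (row=5, col=8), (row=6, col=3), (row=6, col=5), (row=6, col=7), (row=7, col=4), (row=7, col=6)
  Distance 6: (row=0, col=2), (row=0, col=8), (row=1, col=7), (row=2, col=0), (row=4, col=0), (row=5, col=9), (row=6, col=2), (row=6, col=8), (row=7, col=3), (row=7, col=5), (row=7, col=7)
  Distance 7: (row=0, col=1), (row=1, col=0), (row=1, col=8), (row=4, col=9), (row=5, col=0), (row=6, col=1), (row=6, col=9), (row=7, col=2), (row=7, col=8)
  Distance 8: (row=0, col=0), (row=1, col=9), (row=2, col=8), (row=3, col=9), (row=7, col=1), (row=7, col=9)
  Distance 9: (row=7, col=0)
Total reachable: 68 (grid has 68 open cells total)

Answer: Reachable cells: 68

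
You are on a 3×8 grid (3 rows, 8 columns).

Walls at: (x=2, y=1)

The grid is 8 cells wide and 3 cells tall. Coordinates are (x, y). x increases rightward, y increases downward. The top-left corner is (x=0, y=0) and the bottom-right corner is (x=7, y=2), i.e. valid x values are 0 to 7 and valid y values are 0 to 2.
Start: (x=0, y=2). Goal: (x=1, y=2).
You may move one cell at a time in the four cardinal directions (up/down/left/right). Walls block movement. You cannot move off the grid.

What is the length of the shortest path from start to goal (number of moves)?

Answer: Shortest path length: 1

Derivation:
BFS from (x=0, y=2) until reaching (x=1, y=2):
  Distance 0: (x=0, y=2)
  Distance 1: (x=0, y=1), (x=1, y=2)  <- goal reached here
One shortest path (1 moves): (x=0, y=2) -> (x=1, y=2)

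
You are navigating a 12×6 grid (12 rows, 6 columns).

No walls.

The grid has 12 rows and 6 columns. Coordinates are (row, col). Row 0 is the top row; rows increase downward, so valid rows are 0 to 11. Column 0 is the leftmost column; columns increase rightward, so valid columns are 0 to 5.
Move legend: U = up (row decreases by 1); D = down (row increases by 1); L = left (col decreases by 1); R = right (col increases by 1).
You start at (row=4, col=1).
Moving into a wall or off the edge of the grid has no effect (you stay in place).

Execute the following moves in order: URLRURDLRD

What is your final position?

Answer: Final position: (row=4, col=3)

Derivation:
Start: (row=4, col=1)
  U (up): (row=4, col=1) -> (row=3, col=1)
  R (right): (row=3, col=1) -> (row=3, col=2)
  L (left): (row=3, col=2) -> (row=3, col=1)
  R (right): (row=3, col=1) -> (row=3, col=2)
  U (up): (row=3, col=2) -> (row=2, col=2)
  R (right): (row=2, col=2) -> (row=2, col=3)
  D (down): (row=2, col=3) -> (row=3, col=3)
  L (left): (row=3, col=3) -> (row=3, col=2)
  R (right): (row=3, col=2) -> (row=3, col=3)
  D (down): (row=3, col=3) -> (row=4, col=3)
Final: (row=4, col=3)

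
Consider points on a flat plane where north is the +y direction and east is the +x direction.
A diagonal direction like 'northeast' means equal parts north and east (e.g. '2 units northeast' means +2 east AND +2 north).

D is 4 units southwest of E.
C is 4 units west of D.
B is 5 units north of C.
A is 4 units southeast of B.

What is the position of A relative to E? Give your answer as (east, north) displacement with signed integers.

Answer: A is at (east=-4, north=-3) relative to E.

Derivation:
Place E at the origin (east=0, north=0).
  D is 4 units southwest of E: delta (east=-4, north=-4); D at (east=-4, north=-4).
  C is 4 units west of D: delta (east=-4, north=+0); C at (east=-8, north=-4).
  B is 5 units north of C: delta (east=+0, north=+5); B at (east=-8, north=1).
  A is 4 units southeast of B: delta (east=+4, north=-4); A at (east=-4, north=-3).
Therefore A relative to E: (east=-4, north=-3).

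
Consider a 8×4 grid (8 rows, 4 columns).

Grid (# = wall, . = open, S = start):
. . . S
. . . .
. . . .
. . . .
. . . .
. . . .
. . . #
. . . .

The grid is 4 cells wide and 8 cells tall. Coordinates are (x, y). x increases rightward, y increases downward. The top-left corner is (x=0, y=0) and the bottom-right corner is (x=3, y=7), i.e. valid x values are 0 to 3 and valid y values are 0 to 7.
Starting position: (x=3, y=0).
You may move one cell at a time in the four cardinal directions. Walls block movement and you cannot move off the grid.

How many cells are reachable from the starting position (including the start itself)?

Answer: Reachable cells: 31

Derivation:
BFS flood-fill from (x=3, y=0):
  Distance 0: (x=3, y=0)
  Distance 1: (x=2, y=0), (x=3, y=1)
  Distance 2: (x=1, y=0), (x=2, y=1), (x=3, y=2)
  Distance 3: (x=0, y=0), (x=1, y=1), (x=2, y=2), (x=3, y=3)
  Distance 4: (x=0, y=1), (x=1, y=2), (x=2, y=3), (x=3, y=4)
  Distance 5: (x=0, y=2), (x=1, y=3), (x=2, y=4), (x=3, y=5)
  Distance 6: (x=0, y=3), (x=1, y=4), (x=2, y=5)
  Distance 7: (x=0, y=4), (x=1, y=5), (x=2, y=6)
  Distance 8: (x=0, y=5), (x=1, y=6), (x=2, y=7)
  Distance 9: (x=0, y=6), (x=1, y=7), (x=3, y=7)
  Distance 10: (x=0, y=7)
Total reachable: 31 (grid has 31 open cells total)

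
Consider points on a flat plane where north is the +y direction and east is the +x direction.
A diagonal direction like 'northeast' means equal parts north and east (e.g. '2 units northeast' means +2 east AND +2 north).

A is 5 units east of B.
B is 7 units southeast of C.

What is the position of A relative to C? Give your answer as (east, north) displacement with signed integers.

Answer: A is at (east=12, north=-7) relative to C.

Derivation:
Place C at the origin (east=0, north=0).
  B is 7 units southeast of C: delta (east=+7, north=-7); B at (east=7, north=-7).
  A is 5 units east of B: delta (east=+5, north=+0); A at (east=12, north=-7).
Therefore A relative to C: (east=12, north=-7).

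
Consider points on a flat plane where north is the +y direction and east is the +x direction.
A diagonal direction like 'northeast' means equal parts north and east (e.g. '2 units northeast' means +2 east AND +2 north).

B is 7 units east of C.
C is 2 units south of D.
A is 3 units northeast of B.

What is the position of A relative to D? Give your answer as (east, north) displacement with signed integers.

Answer: A is at (east=10, north=1) relative to D.

Derivation:
Place D at the origin (east=0, north=0).
  C is 2 units south of D: delta (east=+0, north=-2); C at (east=0, north=-2).
  B is 7 units east of C: delta (east=+7, north=+0); B at (east=7, north=-2).
  A is 3 units northeast of B: delta (east=+3, north=+3); A at (east=10, north=1).
Therefore A relative to D: (east=10, north=1).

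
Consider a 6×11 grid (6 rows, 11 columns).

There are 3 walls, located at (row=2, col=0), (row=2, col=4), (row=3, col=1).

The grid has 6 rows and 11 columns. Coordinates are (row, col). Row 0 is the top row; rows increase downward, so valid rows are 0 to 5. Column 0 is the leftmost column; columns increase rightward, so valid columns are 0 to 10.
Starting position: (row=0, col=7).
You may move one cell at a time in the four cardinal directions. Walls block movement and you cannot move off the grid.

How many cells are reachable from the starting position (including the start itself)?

BFS flood-fill from (row=0, col=7):
  Distance 0: (row=0, col=7)
  Distance 1: (row=0, col=6), (row=0, col=8), (row=1, col=7)
  Distance 2: (row=0, col=5), (row=0, col=9), (row=1, col=6), (row=1, col=8), (row=2, col=7)
  Distance 3: (row=0, col=4), (row=0, col=10), (row=1, col=5), (row=1, col=9), (row=2, col=6), (row=2, col=8), (row=3, col=7)
  Distance 4: (row=0, col=3), (row=1, col=4), (row=1, col=10), (row=2, col=5), (row=2, col=9), (row=3, col=6), (row=3, col=8), (row=4, col=7)
  Distance 5: (row=0, col=2), (row=1, col=3), (row=2, col=10), (row=3, col=5), (row=3, col=9), (row=4, col=6), (row=4, col=8), (row=5, col=7)
  Distance 6: (row=0, col=1), (row=1, col=2), (row=2, col=3), (row=3, col=4), (row=3, col=10), (row=4, col=5), (row=4, col=9), (row=5, col=6), (row=5, col=8)
  Distance 7: (row=0, col=0), (row=1, col=1), (row=2, col=2), (row=3, col=3), (row=4, col=4), (row=4, col=10), (row=5, col=5), (row=5, col=9)
  Distance 8: (row=1, col=0), (row=2, col=1), (row=3, col=2), (row=4, col=3), (row=5, col=4), (row=5, col=10)
  Distance 9: (row=4, col=2), (row=5, col=3)
  Distance 10: (row=4, col=1), (row=5, col=2)
  Distance 11: (row=4, col=0), (row=5, col=1)
  Distance 12: (row=3, col=0), (row=5, col=0)
Total reachable: 63 (grid has 63 open cells total)

Answer: Reachable cells: 63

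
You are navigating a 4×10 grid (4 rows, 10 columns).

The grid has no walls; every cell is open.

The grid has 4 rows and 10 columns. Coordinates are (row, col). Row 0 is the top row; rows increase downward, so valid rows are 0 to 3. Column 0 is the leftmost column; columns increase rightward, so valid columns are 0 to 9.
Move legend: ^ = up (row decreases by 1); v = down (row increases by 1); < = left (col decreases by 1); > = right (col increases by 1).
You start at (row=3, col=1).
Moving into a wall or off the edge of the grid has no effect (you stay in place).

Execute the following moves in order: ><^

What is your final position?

Answer: Final position: (row=2, col=1)

Derivation:
Start: (row=3, col=1)
  > (right): (row=3, col=1) -> (row=3, col=2)
  < (left): (row=3, col=2) -> (row=3, col=1)
  ^ (up): (row=3, col=1) -> (row=2, col=1)
Final: (row=2, col=1)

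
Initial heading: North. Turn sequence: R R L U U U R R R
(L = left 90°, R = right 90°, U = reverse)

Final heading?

Start: North
  R (right (90° clockwise)) -> East
  R (right (90° clockwise)) -> South
  L (left (90° counter-clockwise)) -> East
  U (U-turn (180°)) -> West
  U (U-turn (180°)) -> East
  U (U-turn (180°)) -> West
  R (right (90° clockwise)) -> North
  R (right (90° clockwise)) -> East
  R (right (90° clockwise)) -> South
Final: South

Answer: Final heading: South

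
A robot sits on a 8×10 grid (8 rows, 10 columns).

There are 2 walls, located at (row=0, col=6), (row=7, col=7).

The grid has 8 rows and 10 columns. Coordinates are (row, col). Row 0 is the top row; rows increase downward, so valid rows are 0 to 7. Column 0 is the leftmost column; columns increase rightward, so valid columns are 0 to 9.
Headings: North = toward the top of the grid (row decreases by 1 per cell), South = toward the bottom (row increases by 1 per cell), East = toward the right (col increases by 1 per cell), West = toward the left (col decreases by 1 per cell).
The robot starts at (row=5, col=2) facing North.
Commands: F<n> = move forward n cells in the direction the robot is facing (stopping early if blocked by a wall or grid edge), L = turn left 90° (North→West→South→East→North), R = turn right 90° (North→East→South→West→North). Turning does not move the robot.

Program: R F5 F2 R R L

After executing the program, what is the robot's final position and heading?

Start: (row=5, col=2), facing North
  R: turn right, now facing East
  F5: move forward 5, now at (row=5, col=7)
  F2: move forward 2, now at (row=5, col=9)
  R: turn right, now facing South
  R: turn right, now facing West
  L: turn left, now facing South
Final: (row=5, col=9), facing South

Answer: Final position: (row=5, col=9), facing South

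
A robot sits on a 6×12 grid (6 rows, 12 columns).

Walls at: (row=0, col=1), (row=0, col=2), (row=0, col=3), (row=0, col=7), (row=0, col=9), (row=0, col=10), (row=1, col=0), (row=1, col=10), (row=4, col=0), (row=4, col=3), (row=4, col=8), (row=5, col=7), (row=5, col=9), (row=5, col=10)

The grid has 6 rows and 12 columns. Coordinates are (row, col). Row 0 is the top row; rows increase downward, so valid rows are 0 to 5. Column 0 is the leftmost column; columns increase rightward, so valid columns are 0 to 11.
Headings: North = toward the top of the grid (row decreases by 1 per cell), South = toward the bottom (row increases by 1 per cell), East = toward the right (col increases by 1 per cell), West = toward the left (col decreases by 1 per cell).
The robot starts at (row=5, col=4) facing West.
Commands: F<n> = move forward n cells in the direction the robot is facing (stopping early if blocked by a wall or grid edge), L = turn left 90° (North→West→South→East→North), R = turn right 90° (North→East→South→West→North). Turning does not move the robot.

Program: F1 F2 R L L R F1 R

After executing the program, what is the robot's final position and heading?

Start: (row=5, col=4), facing West
  F1: move forward 1, now at (row=5, col=3)
  F2: move forward 2, now at (row=5, col=1)
  R: turn right, now facing North
  L: turn left, now facing West
  L: turn left, now facing South
  R: turn right, now facing West
  F1: move forward 1, now at (row=5, col=0)
  R: turn right, now facing North
Final: (row=5, col=0), facing North

Answer: Final position: (row=5, col=0), facing North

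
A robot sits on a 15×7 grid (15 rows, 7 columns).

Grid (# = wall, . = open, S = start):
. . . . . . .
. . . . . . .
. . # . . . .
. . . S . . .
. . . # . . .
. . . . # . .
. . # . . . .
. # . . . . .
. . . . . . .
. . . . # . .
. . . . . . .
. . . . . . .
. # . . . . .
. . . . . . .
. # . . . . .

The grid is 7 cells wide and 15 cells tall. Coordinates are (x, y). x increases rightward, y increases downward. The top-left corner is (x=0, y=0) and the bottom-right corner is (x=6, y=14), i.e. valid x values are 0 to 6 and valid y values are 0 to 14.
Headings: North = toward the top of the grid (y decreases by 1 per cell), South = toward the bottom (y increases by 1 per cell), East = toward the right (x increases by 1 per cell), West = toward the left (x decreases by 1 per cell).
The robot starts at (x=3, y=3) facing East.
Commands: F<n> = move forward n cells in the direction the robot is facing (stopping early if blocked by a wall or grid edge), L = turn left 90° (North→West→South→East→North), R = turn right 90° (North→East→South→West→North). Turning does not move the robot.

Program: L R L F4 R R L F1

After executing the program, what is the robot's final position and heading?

Start: (x=3, y=3), facing East
  L: turn left, now facing North
  R: turn right, now facing East
  L: turn left, now facing North
  F4: move forward 3/4 (blocked), now at (x=3, y=0)
  R: turn right, now facing East
  R: turn right, now facing South
  L: turn left, now facing East
  F1: move forward 1, now at (x=4, y=0)
Final: (x=4, y=0), facing East

Answer: Final position: (x=4, y=0), facing East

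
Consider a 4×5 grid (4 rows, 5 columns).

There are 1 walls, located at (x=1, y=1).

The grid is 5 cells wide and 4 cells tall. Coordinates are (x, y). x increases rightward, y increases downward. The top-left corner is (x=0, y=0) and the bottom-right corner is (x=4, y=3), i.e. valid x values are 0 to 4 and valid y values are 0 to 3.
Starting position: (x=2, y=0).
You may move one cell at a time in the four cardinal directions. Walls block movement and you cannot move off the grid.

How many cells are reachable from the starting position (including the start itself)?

BFS flood-fill from (x=2, y=0):
  Distance 0: (x=2, y=0)
  Distance 1: (x=1, y=0), (x=3, y=0), (x=2, y=1)
  Distance 2: (x=0, y=0), (x=4, y=0), (x=3, y=1), (x=2, y=2)
  Distance 3: (x=0, y=1), (x=4, y=1), (x=1, y=2), (x=3, y=2), (x=2, y=3)
  Distance 4: (x=0, y=2), (x=4, y=2), (x=1, y=3), (x=3, y=3)
  Distance 5: (x=0, y=3), (x=4, y=3)
Total reachable: 19 (grid has 19 open cells total)

Answer: Reachable cells: 19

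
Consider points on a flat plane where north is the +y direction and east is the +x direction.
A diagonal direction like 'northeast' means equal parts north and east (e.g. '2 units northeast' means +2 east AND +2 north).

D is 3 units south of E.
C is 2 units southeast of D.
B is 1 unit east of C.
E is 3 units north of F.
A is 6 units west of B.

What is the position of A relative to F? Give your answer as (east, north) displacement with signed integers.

Answer: A is at (east=-3, north=-2) relative to F.

Derivation:
Place F at the origin (east=0, north=0).
  E is 3 units north of F: delta (east=+0, north=+3); E at (east=0, north=3).
  D is 3 units south of E: delta (east=+0, north=-3); D at (east=0, north=0).
  C is 2 units southeast of D: delta (east=+2, north=-2); C at (east=2, north=-2).
  B is 1 unit east of C: delta (east=+1, north=+0); B at (east=3, north=-2).
  A is 6 units west of B: delta (east=-6, north=+0); A at (east=-3, north=-2).
Therefore A relative to F: (east=-3, north=-2).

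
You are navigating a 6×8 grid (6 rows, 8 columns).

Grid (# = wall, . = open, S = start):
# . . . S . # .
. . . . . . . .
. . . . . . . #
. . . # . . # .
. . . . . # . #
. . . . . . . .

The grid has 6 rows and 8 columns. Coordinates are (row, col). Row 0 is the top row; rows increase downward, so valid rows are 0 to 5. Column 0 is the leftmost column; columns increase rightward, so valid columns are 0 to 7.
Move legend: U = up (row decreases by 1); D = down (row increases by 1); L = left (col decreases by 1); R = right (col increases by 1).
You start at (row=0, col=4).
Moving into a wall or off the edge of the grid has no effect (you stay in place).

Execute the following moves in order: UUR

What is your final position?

Start: (row=0, col=4)
  U (up): blocked, stay at (row=0, col=4)
  U (up): blocked, stay at (row=0, col=4)
  R (right): (row=0, col=4) -> (row=0, col=5)
Final: (row=0, col=5)

Answer: Final position: (row=0, col=5)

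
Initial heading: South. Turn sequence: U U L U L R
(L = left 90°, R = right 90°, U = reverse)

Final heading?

Answer: Final heading: West

Derivation:
Start: South
  U (U-turn (180°)) -> North
  U (U-turn (180°)) -> South
  L (left (90° counter-clockwise)) -> East
  U (U-turn (180°)) -> West
  L (left (90° counter-clockwise)) -> South
  R (right (90° clockwise)) -> West
Final: West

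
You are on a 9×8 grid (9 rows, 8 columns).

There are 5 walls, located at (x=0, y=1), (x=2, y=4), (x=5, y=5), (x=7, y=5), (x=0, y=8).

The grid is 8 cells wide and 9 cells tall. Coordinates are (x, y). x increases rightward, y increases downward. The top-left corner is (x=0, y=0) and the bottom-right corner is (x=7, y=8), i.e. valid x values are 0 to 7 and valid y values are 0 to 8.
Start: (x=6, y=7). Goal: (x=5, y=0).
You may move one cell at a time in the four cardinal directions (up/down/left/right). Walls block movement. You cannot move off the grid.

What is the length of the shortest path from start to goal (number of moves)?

BFS from (x=6, y=7) until reaching (x=5, y=0):
  Distance 0: (x=6, y=7)
  Distance 1: (x=6, y=6), (x=5, y=7), (x=7, y=7), (x=6, y=8)
  Distance 2: (x=6, y=5), (x=5, y=6), (x=7, y=6), (x=4, y=7), (x=5, y=8), (x=7, y=8)
  Distance 3: (x=6, y=4), (x=4, y=6), (x=3, y=7), (x=4, y=8)
  Distance 4: (x=6, y=3), (x=5, y=4), (x=7, y=4), (x=4, y=5), (x=3, y=6), (x=2, y=7), (x=3, y=8)
  Distance 5: (x=6, y=2), (x=5, y=3), (x=7, y=3), (x=4, y=4), (x=3, y=5), (x=2, y=6), (x=1, y=7), (x=2, y=8)
  Distance 6: (x=6, y=1), (x=5, y=2), (x=7, y=2), (x=4, y=3), (x=3, y=4), (x=2, y=5), (x=1, y=6), (x=0, y=7), (x=1, y=8)
  Distance 7: (x=6, y=0), (x=5, y=1), (x=7, y=1), (x=4, y=2), (x=3, y=3), (x=1, y=5), (x=0, y=6)
  Distance 8: (x=5, y=0), (x=7, y=0), (x=4, y=1), (x=3, y=2), (x=2, y=3), (x=1, y=4), (x=0, y=5)  <- goal reached here
One shortest path (8 moves): (x=6, y=7) -> (x=6, y=6) -> (x=6, y=5) -> (x=6, y=4) -> (x=5, y=4) -> (x=5, y=3) -> (x=5, y=2) -> (x=5, y=1) -> (x=5, y=0)

Answer: Shortest path length: 8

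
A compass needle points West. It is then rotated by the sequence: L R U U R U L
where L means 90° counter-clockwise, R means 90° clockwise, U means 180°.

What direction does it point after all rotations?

Start: West
  L (left (90° counter-clockwise)) -> South
  R (right (90° clockwise)) -> West
  U (U-turn (180°)) -> East
  U (U-turn (180°)) -> West
  R (right (90° clockwise)) -> North
  U (U-turn (180°)) -> South
  L (left (90° counter-clockwise)) -> East
Final: East

Answer: Final heading: East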